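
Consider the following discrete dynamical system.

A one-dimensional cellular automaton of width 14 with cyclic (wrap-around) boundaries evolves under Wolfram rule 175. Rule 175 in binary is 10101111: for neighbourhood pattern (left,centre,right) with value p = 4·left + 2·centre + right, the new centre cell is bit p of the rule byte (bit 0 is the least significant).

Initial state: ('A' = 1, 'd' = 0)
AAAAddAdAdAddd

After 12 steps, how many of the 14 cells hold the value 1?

11

0) AAAAddAdAdAddd
1) AAAddAAAAAAdAA
2) AAddAAAAAAdAAA
3) AddAAAAAAdAAAA
4) ddAAAAAAdAAAAA
5) dAAAAAAdAAAAAd
6) AAAAAAdAAAAAdd
7) AAAAAdAAAAAddA
8) AAAAdAAAAAddAA
9) AAAdAAAAAddAAA
10) AAdAAAAAddAAAA
11) AdAAAAAddAAAAA
12) dAAAAAddAAAAAA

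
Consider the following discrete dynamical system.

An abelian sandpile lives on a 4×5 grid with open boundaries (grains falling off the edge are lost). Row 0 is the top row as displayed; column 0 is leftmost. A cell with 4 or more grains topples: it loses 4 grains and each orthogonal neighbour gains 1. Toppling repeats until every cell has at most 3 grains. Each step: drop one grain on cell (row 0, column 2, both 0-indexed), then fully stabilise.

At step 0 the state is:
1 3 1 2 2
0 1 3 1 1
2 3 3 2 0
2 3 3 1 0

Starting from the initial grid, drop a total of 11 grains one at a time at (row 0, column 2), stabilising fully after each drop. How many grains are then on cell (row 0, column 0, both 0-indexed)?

t=0: 1 3 1 2 2
0 1 3 1 1
2 3 3 2 0
2 3 3 1 0
t=1: 1 3 2 2 2
0 1 3 1 1
2 3 3 2 0
2 3 3 1 0
t=2: 1 3 3 2 2
0 1 3 1 1
2 3 3 2 0
2 3 3 1 0
t=3: 2 1 2 3 2
1 0 2 2 1
3 2 2 3 0
3 1 1 2 0
t=4: 2 1 3 3 2
1 0 2 2 1
3 2 2 3 0
3 1 1 2 0
t=5: 2 2 1 0 3
1 0 3 3 1
3 2 2 3 0
3 1 1 2 0
t=6: 2 2 2 0 3
1 0 3 3 1
3 2 2 3 0
3 1 1 2 0
t=7: 2 2 3 0 3
1 0 3 3 1
3 2 2 3 0
3 1 1 2 0
t=8: 2 3 1 2 3
1 1 2 1 2
3 3 0 1 1
3 1 2 3 0
t=9: 2 3 2 2 3
1 1 2 1 2
3 3 0 1 1
3 1 2 3 0
t=10: 2 3 3 2 3
1 1 2 1 2
3 3 0 1 1
3 1 2 3 0
t=11: 3 0 1 3 3
1 2 3 1 2
3 3 0 1 1
3 1 2 3 0

3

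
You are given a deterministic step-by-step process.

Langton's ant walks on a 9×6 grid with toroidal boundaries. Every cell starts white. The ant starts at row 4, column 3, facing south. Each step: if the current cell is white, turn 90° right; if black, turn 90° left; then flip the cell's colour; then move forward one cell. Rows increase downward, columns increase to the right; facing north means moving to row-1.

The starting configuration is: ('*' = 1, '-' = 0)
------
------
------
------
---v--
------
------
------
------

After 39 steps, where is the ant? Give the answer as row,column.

1,3

gen 0: ------
------
------
------
---v--
------
------
------
------
gen 1: ------
------
------
------
--<*--
------
------
------
------
gen 2: ------
------
------
--^---
--**--
------
------
------
------
gen 3: ------
------
------
--*>--
--**--
------
------
------
------
gen 4: ------
------
------
--**--
--*v--
------
------
------
------
gen 5: ------
------
------
--**--
--*->-
------
------
------
------
gen 6: ------
------
------
--**--
--*-*-
----v-
------
------
------
gen 7: ------
------
------
--**--
--*-*-
---<*-
------
------
------
gen 8: ------
------
------
--**--
--*^*-
---**-
------
------
------
gen 9: ------
------
------
--**--
--**>-
---**-
------
------
------
gen 10: ------
------
------
--**^-
--**--
---**-
------
------
------
gen 11: ------
------
------
--***>
--**--
---**-
------
------
------
gen 12: ------
------
------
--****
--**-v
---**-
------
------
------
gen 13: ------
------
------
--****
--**<*
---**-
------
------
------
gen 14: ------
------
------
--**^*
--****
---**-
------
------
------
gen 15: ------
------
------
--*<-*
--****
---**-
------
------
------
gen 16: ------
------
------
--*--*
--*v**
---**-
------
------
------
gen 17: ------
------
------
--*--*
--*->*
---**-
------
------
------
gen 18: ------
------
------
--*-^*
--*--*
---**-
------
------
------
gen 19: ------
------
------
--*-*>
--*--*
---**-
------
------
------
gen 20: ------
------
-----^
--*-*-
--*--*
---**-
------
------
------
gen 21: ------
------
>----*
--*-*-
--*--*
---**-
------
------
------
gen 22: ------
------
*----*
v-*-*-
--*--*
---**-
------
------
------
gen 23: ------
------
*----*
*-*-*<
--*--*
---**-
------
------
------
gen 24: ------
------
*----^
*-*-**
--*--*
---**-
------
------
------
gen 25: ------
------
*---<-
*-*-**
--*--*
---**-
------
------
------
gen 26: ------
----^-
*---*-
*-*-**
--*--*
---**-
------
------
------
gen 27: ------
----*>
*---*-
*-*-**
--*--*
---**-
------
------
------
gen 28: ------
----**
*---*v
*-*-**
--*--*
---**-
------
------
------
gen 29: ------
----**
*---<*
*-*-**
--*--*
---**-
------
------
------
gen 30: ------
----**
*----*
*-*-v*
--*--*
---**-
------
------
------
gen 31: ------
----**
*----*
*-*-->
--*--*
---**-
------
------
------
gen 32: ------
----**
*----^
*-*---
--*--*
---**-
------
------
------
gen 33: ------
----**
*---<-
*-*---
--*--*
---**-
------
------
------
gen 34: ------
----^*
*---*-
*-*---
--*--*
---**-
------
------
------
gen 35: ------
---<-*
*---*-
*-*---
--*--*
---**-
------
------
------
gen 36: ---^--
---*-*
*---*-
*-*---
--*--*
---**-
------
------
------
gen 37: ---*>-
---*-*
*---*-
*-*---
--*--*
---**-
------
------
------
gen 38: ---**-
---*v*
*---*-
*-*---
--*--*
---**-
------
------
------
gen 39: ---**-
---<**
*---*-
*-*---
--*--*
---**-
------
------
------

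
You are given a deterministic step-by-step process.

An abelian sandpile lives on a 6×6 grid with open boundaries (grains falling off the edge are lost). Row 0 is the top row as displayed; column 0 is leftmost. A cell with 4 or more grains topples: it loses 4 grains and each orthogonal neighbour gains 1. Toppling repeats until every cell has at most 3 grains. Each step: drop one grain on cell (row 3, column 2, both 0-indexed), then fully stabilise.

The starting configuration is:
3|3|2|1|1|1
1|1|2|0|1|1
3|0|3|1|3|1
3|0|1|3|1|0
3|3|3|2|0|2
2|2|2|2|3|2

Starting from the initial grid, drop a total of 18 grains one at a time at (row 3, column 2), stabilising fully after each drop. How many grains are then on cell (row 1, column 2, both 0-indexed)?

1

step 0: 3|3|2|1|1|1
1|1|2|0|1|1
3|0|3|1|3|1
3|0|1|3|1|0
3|3|3|2|0|2
2|2|2|2|3|2
step 1: 3|3|2|1|1|1
1|1|2|0|1|1
3|0|3|1|3|1
3|0|2|3|1|0
3|3|3|2|0|2
2|2|2|2|3|2
step 2: 3|3|2|1|1|1
1|1|2|0|1|1
3|0|3|1|3|1
3|0|3|3|1|0
3|3|3|2|0|2
2|2|2|2|3|2
step 3: 3|3|2|1|1|1
2|1|3|0|1|1
0|2|0|3|3|1
1|3|3|1|2|0
1|1|2|0|1|2
3|3|3|3|3|2
step 4: 3|3|2|1|1|1
2|1|3|0|1|1
0|3|1|3|3|1
2|0|1|2|2|0
1|2|3|0|1|2
3|3|3|3|3|2
step 5: 3|3|2|1|1|1
2|1|3|0|1|1
0|3|1|3|3|1
2|0|2|2|2|0
1|2|3|0|1|2
3|3|3|3|3|2
step 6: 3|3|2|1|1|1
2|1|3|0|1|1
0|3|1|3|3|1
2|0|3|2|2|0
1|2|3|0|1|2
3|3|3|3|3|2
step 7: 3|3|2|1|1|1
2|1|3|0|1|1
0|3|2|3|3|1
2|2|1|3|2|0
3|0|2|2|2|2
0|2|2|1|0|3
step 8: 3|3|2|1|1|1
2|1|3|0|1|1
0|3|2|3|3|1
2|2|2|3|2|0
3|0|2|2|2|2
0|2|2|1|0|3
step 9: 3|3|2|1|1|1
2|1|3|0|1|1
0|3|2|3|3|1
2|2|3|3|2|0
3|0|2|2|2|2
0|2|2|1|0|3
step 10: 3|3|3|1|1|1
2|3|0|2|2|1
1|1|2|2|1|2
3|0|3|2|0|1
3|1|3|3|3|2
0|2|2|1|0|3
step 11: 3|3|3|1|1|1
2|3|0|2|2|1
1|1|3|3|1|2
3|1|2|0|2|1
3|2|1|2|0|3
0|2|3|2|1|3
step 12: 3|3|3|1|1|1
2|3|0|2|2|1
1|1|3|3|1|2
3|1|3|0|2|1
3|2|1|2|0|3
0|2|3|2|1|3
step 13: 3|3|3|1|1|1
2|3|1|3|2|1
1|2|1|0|2|2
3|2|1|2|2|1
3|2|2|2|0|3
0|2|3|2|1|3
step 14: 3|3|3|1|1|1
2|3|1|3|2|1
1|2|1|0|2|2
3|2|2|2|2|1
3|2|2|2|0|3
0|2|3|2|1|3
step 15: 3|3|3|1|1|1
2|3|1|3|2|1
1|2|1|0|2|2
3|2|3|2|2|1
3|2|2|2|0|3
0|2|3|2|1|3
step 16: 3|3|3|1|1|1
2|3|1|3|2|1
1|2|2|0|2|2
3|3|0|3|2|1
3|2|3|2|0|3
0|2|3|2|1|3
step 17: 3|3|3|1|1|1
2|3|1|3|2|1
1|2|2|0|2|2
3|3|1|3|2|1
3|2|3|2|0|3
0|2|3|2|1|3
step 18: 3|3|3|1|1|1
2|3|1|3|2|1
1|2|2|0|2|2
3|3|2|3|2|1
3|2|3|2|0|3
0|2|3|2|1|3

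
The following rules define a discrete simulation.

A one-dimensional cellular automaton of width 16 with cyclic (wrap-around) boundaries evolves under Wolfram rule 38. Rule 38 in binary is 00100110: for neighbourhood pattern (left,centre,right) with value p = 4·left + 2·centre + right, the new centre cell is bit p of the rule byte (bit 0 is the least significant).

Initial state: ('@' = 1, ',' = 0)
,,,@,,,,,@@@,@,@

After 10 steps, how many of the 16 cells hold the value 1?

[0] ,,,@,,,,,@@@,@,@
[1] ,,@@,,,,@,,,@@@@
[2] ,@,,,,,@@,,@,,,,
[3] @@,,,,@,,,@@,,,,
[4] ,,,,,@@,,@,,,,,@
[5] ,,,,@,,,@@,,,,@@
[6] ,,,@@,,@,,,,,@,,
[7] ,,@,,,@@,,,,@@,,
[8] ,@@,,@,,,,,@,,,,
[9] @,,,@@,,,,@@,,,,
[10] @,,@,,,,,@,,,,,@

4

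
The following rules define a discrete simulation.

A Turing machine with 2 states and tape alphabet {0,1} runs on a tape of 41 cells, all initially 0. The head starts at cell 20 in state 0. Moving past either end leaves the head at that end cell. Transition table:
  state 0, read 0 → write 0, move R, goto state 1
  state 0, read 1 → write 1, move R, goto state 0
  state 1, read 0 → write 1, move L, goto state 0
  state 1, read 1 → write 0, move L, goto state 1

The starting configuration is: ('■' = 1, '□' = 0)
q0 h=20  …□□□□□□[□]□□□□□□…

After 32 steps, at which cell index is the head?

10

t=0: q0 h=20  …□□□□□□[□]□□□□□□…
t=1: q1 h=21  …□□□□□□[□]□□□□□□…
t=2: q0 h=20  …□□□□□□[□]■□□□□□…
t=3: q1 h=21  …□□□□□□[■]□□□□□□…
t=4: q1 h=20  …□□□□□□[□]□□□□□□…
t=5: q0 h=19  …□□□□□□[□]■□□□□□…
t=6: q1 h=20  …□□□□□□[■]□□□□□□…
t=7: q1 h=19  …□□□□□□[□]□□□□□□…
t=8: q0 h=18  …□□□□□□[□]■□□□□□…
t=9: q1 h=19  …□□□□□□[■]□□□□□□…
t=10: q1 h=18  …□□□□□□[□]□□□□□□…
t=11: q0 h=17  …□□□□□□[□]■□□□□□…
t=12: q1 h=18  …□□□□□□[■]□□□□□□…
t=13: q1 h=17  …□□□□□□[□]□□□□□□…
t=14: q0 h=16  …□□□□□□[□]■□□□□□…
t=15: q1 h=17  …□□□□□□[■]□□□□□□…
t=16: q1 h=16  …□□□□□□[□]□□□□□□…
t=17: q0 h=15  …□□□□□□[□]■□□□□□…
t=18: q1 h=16  …□□□□□□[■]□□□□□□…
t=19: q1 h=15  …□□□□□□[□]□□□□□□…
t=20: q0 h=14  …□□□□□□[□]■□□□□□…
t=21: q1 h=15  …□□□□□□[■]□□□□□□…
t=22: q1 h=14  …□□□□□□[□]□□□□□□…
t=23: q0 h=13  …□□□□□□[□]■□□□□□…
t=24: q1 h=14  …□□□□□□[■]□□□□□□…
t=25: q1 h=13  …□□□□□□[□]□□□□□□…
t=26: q0 h=12  …□□□□□□[□]■□□□□□…
t=27: q1 h=13  …□□□□□□[■]□□□□□□…
t=28: q1 h=12  …□□□□□□[□]□□□□□□…
t=29: q0 h=11  …□□□□□□[□]■□□□□□…
t=30: q1 h=12  …□□□□□□[■]□□□□□□…
t=31: q1 h=11  …□□□□□□[□]□□□□□□…
t=32: q0 h=10  …□□□□□□[□]■□□□□□…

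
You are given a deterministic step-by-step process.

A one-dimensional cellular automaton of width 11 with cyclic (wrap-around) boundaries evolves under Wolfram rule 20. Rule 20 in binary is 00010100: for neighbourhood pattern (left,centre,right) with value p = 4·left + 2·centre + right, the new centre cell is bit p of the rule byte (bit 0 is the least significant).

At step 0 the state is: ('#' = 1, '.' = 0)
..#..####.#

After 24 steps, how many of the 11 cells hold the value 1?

1

step 0: ..#..####.#
step 1: #.##......#
step 2: ....#......
step 3: ....##.....
step 4: ......#....
step 5: ......##...
step 6: ........#..
step 7: ........##.
step 8: ..........#
step 9: #.........#
step 10: .#.........
step 11: .##........
step 12: ...#.......
step 13: ...##......
step 14: .....#.....
step 15: .....##....
step 16: .......#...
step 17: .......##..
step 18: .........#.
step 19: .........##
step 20: #..........
step 21: ##.........
step 22: ..#........
step 23: ..##.......
step 24: ....#......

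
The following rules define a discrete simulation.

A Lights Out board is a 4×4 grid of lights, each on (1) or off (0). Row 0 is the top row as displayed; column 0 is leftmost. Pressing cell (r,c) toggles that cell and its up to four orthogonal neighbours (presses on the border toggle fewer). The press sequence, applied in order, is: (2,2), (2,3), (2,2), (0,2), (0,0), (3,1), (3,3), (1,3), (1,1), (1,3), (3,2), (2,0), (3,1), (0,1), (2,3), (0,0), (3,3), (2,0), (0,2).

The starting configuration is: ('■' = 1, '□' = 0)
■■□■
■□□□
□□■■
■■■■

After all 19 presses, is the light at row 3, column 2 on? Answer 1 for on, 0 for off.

t=0: ■■□■
■□□□
□□■■
■■■■
t=1: ■■□■
■□■□
□■□□
■■□■
t=2: ■■□■
■□■■
□■■■
■■□□
t=3: ■■□■
■□□■
□□□□
■■■□
t=4: ■□■□
■□■■
□□□□
■■■□
t=5: □■■□
□□■■
□□□□
■■■□
t=6: □■■□
□□■■
□■□□
□□□□
t=7: □■■□
□□■■
□■□■
□□■■
t=8: □■■■
□□□□
□■□□
□□■■
t=9: □□■■
■■■□
□□□□
□□■■
t=10: □□■□
■■□■
□□□■
□□■■
t=11: □□■□
■■□■
□□■■
□■□□
t=12: □□■□
□■□■
■■■■
■■□□
t=13: □□■□
□■□■
■□■■
□□■□
t=14: ■■□□
□□□■
■□■■
□□■□
t=15: ■■□□
□□□□
■□□□
□□■■
t=16: □□□□
■□□□
■□□□
□□■■
t=17: □□□□
■□□□
■□□■
□□□□
t=18: □□□□
□□□□
□■□■
■□□□
t=19: □■■■
□□■□
□■□■
■□□□

0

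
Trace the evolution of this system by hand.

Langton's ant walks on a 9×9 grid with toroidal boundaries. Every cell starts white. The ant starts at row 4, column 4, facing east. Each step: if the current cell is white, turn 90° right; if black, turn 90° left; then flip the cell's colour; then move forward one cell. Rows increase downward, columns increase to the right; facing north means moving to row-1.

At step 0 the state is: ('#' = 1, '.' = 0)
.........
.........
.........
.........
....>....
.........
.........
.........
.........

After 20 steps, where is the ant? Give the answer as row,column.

2,2

step 0: .........
.........
.........
.........
....>....
.........
.........
.........
.........
step 1: .........
.........
.........
.........
....#....
....v....
.........
.........
.........
step 2: .........
.........
.........
.........
....#....
...<#....
.........
.........
.........
step 3: .........
.........
.........
.........
...^#....
...##....
.........
.........
.........
step 4: .........
.........
.........
.........
...#>....
...##....
.........
.........
.........
step 5: .........
.........
.........
....^....
...#.....
...##....
.........
.........
.........
step 6: .........
.........
.........
....#>...
...#.....
...##....
.........
.........
.........
step 7: .........
.........
.........
....##...
...#.v...
...##....
.........
.........
.........
step 8: .........
.........
.........
....##...
...#<#...
...##....
.........
.........
.........
step 9: .........
.........
.........
....^#...
...###...
...##....
.........
.........
.........
step 10: .........
.........
.........
...<.#...
...###...
...##....
.........
.........
.........
step 11: .........
.........
...^.....
...#.#...
...###...
...##....
.........
.........
.........
step 12: .........
.........
...#>....
...#.#...
...###...
...##....
.........
.........
.........
step 13: .........
.........
...##....
...#v#...
...###...
...##....
.........
.........
.........
step 14: .........
.........
...##....
...<##...
...###...
...##....
.........
.........
.........
step 15: .........
.........
...##....
....##...
...v##...
...##....
.........
.........
.........
step 16: .........
.........
...##....
....##...
....>#...
...##....
.........
.........
.........
step 17: .........
.........
...##....
....^#...
.....#...
...##....
.........
.........
.........
step 18: .........
.........
...##....
...<.#...
.....#...
...##....
.........
.........
.........
step 19: .........
.........
...^#....
...#.#...
.....#...
...##....
.........
.........
.........
step 20: .........
.........
..<.#....
...#.#...
.....#...
...##....
.........
.........
.........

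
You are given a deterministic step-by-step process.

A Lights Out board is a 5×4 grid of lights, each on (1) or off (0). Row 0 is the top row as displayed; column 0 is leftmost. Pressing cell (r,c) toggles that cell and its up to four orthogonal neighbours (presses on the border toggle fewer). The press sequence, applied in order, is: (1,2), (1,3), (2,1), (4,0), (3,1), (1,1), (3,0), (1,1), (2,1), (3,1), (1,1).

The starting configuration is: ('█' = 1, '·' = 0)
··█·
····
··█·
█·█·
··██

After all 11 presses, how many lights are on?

gen 0: ··█·
····
··█·
█·█·
··██
gen 1: ····
·███
····
█·█·
··██
gen 2: ···█
·█··
···█
█·█·
··██
gen 3: ···█
····
████
███·
··██
gen 4: ···█
····
████
·██·
████
gen 5: ···█
····
█·██
█···
█·██
gen 6: ·█·█
███·
████
█···
█·██
gen 7: ·█·█
███·
·███
·█··
··██
gen 8: ···█
····
··██
·█··
··██
gen 9: ···█
·█··
██·█
····
··██
gen 10: ···█
·█··
█··█
███·
·███
gen 11: ·█·█
█·█·
██·█
███·
·███

13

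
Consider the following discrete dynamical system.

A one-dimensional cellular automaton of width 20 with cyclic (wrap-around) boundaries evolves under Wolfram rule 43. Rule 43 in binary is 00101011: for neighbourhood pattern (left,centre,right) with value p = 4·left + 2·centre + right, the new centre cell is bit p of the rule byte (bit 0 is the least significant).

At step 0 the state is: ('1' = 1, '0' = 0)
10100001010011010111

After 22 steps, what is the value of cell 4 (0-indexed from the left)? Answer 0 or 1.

t=0: 10100001010011010111
t=1: 01001110100110101100
t=2: 10011001001101011001
t=3: 00110010011010110011
t=4: 01100100110101100110
t=5: 11001001101011001100
t=6: 10010011010110011001
t=7: 00100110101100110011
t=8: 01001101011001100110
t=9: 10011010110011001100
t=10: 00110101100110011001
t=11: 01101011001100110010
t=12: 11010110011001100100
t=13: 10101100110011001001
t=14: 01011001100110010011
t=15: 10110011001100100110
t=16: 01100110011001001101
t=17: 11001100110010011010
t=18: 10011001100100110101
t=19: 00110011001001101011
t=20: 01100110010011010110
t=21: 11001100100110101100
t=22: 10011001001101011001

1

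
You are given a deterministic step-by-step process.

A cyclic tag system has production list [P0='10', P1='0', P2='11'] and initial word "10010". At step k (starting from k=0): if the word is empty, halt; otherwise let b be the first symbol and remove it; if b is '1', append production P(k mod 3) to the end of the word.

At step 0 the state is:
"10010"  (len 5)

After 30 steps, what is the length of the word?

3

gen 0: "10010"  (len 5)
gen 1: "001010"  (len 6)
gen 2: "01010"  (len 5)
gen 3: "1010"  (len 4)
gen 4: "01010"  (len 5)
gen 5: "1010"  (len 4)
gen 6: "01011"  (len 5)
gen 7: "1011"  (len 4)
gen 8: "0110"  (len 4)
gen 9: "110"  (len 3)
gen 10: "1010"  (len 4)
gen 11: "0100"  (len 4)
gen 12: "100"  (len 3)
gen 13: "0010"  (len 4)
gen 14: "010"  (len 3)
gen 15: "10"  (len 2)
gen 16: "010"  (len 3)
gen 17: "10"  (len 2)
gen 18: "011"  (len 3)
gen 19: "11"  (len 2)
gen 20: "10"  (len 2)
gen 21: "011"  (len 3)
gen 22: "11"  (len 2)
gen 23: "10"  (len 2)
gen 24: "011"  (len 3)
gen 25: "11"  (len 2)
gen 26: "10"  (len 2)
gen 27: "011"  (len 3)
gen 28: "11"  (len 2)
gen 29: "10"  (len 2)
gen 30: "011"  (len 3)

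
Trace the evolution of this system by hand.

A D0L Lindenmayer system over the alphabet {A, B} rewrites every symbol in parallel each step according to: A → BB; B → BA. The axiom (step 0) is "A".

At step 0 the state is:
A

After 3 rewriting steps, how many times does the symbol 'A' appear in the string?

gen 0: A
gen 1: BB
gen 2: BABA
gen 3: BABBBABB

2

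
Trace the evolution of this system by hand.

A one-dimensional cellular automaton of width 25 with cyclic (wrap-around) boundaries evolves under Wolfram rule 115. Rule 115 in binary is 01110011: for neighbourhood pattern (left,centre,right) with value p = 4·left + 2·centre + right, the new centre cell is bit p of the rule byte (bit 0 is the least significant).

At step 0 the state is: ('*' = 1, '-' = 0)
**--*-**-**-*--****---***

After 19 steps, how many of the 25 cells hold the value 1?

15

t=0: **--*-**-**-*--****---***
t=1: -***-*-**-**-**---****---
t=2: *--**-*-**-**-****---****
t=3: ***-**-*-**-**---****----
t=4: --**-**-*-**-****---*****
t=5: **-**-**-*-**---****----*
t=6: -**-**-**-*-****---*****-
t=7: *-**-**-**-*---****----**
t=8: **-**-**-**-***---*****--
t=9: -**-**-**-**--****----***
t=10: *-**-**-**-***---*****--*
t=11: **-**-**-**--****----***-
t=12: -**-**-**-***---*****--**
t=13: *-**-**-**--****----***-*
t=14: **-**-**-***---*****--**-
t=15: -**-**-**--****----***-**
t=16: *-**-**-***---*****--**-*
t=17: **-**-**--****----***-**-
t=18: -**-**-***---*****--**-**
t=19: *-**-**--****----***-**-*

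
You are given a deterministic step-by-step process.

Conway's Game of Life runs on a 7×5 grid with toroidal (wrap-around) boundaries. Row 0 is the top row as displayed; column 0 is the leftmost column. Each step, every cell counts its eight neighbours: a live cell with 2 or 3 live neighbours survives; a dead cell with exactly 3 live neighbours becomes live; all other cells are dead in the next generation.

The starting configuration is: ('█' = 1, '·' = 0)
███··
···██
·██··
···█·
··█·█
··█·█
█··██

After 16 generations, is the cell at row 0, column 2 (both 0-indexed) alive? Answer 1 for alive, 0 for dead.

[0] ███··
···██
·██··
···█·
··█·█
··█·█
█··██
[1] ·██··
···██
··█·█
·█·█·
··█·█
·██··
·····
[2] ··██·
██··█
█·█·█
██··█
█····
·███·
·····
[3] █████
·····
··█··
···█·
···█·
·██··
·█···
[4] █████
█···█
·····
··██·
···█·
·██··
····█
[5] ·██··
··█··
···██
··██·
·█·█·
··██·
····█
[6] ·███·
·██··
····█
·····
·█··█
··███
·█···
[7] █··█·
██···
·····
█····
█·█·█
·████
██··█
[8] ··█··
██··█
██···
██··█
··█··
·····
·····
[9] ██···
··█·█
··█··
··█·█
██···
·····
·····
[10] ██···
█·██·
·██··
█·██·
██···
·····
·····
[11] ███·█
█··██
█····
█··██
███·█
·····
·····
[12] ·██··
··██·
·█···
··██·
·██··
██···
██···
[13] █··█·
···█·
·█···
···█·
█··█·
·····
·····
[14] ····█
··█·█
··█··
··█·█
····█
·····
·····
[15] ···█·
·····
·██··
·····
···█·
·····
·····
[16] ·····
··█··
·····
··█··
·····
·····
·····

0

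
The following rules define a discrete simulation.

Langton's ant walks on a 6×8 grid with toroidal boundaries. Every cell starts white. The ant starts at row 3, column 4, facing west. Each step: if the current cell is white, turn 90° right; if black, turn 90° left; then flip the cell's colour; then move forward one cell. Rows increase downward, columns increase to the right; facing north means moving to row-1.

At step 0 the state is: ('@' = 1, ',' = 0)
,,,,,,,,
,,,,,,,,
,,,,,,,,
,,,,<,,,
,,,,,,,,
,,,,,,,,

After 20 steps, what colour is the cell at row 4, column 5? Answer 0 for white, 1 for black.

1

[0] ,,,,,,,,
,,,,,,,,
,,,,,,,,
,,,,<,,,
,,,,,,,,
,,,,,,,,
[1] ,,,,,,,,
,,,,,,,,
,,,,^,,,
,,,,@,,,
,,,,,,,,
,,,,,,,,
[2] ,,,,,,,,
,,,,,,,,
,,,,@>,,
,,,,@,,,
,,,,,,,,
,,,,,,,,
[3] ,,,,,,,,
,,,,,,,,
,,,,@@,,
,,,,@v,,
,,,,,,,,
,,,,,,,,
[4] ,,,,,,,,
,,,,,,,,
,,,,@@,,
,,,,<@,,
,,,,,,,,
,,,,,,,,
[5] ,,,,,,,,
,,,,,,,,
,,,,@@,,
,,,,,@,,
,,,,v,,,
,,,,,,,,
[6] ,,,,,,,,
,,,,,,,,
,,,,@@,,
,,,,,@,,
,,,<@,,,
,,,,,,,,
[7] ,,,,,,,,
,,,,,,,,
,,,,@@,,
,,,^,@,,
,,,@@,,,
,,,,,,,,
[8] ,,,,,,,,
,,,,,,,,
,,,,@@,,
,,,@>@,,
,,,@@,,,
,,,,,,,,
[9] ,,,,,,,,
,,,,,,,,
,,,,@@,,
,,,@@@,,
,,,@v,,,
,,,,,,,,
[10] ,,,,,,,,
,,,,,,,,
,,,,@@,,
,,,@@@,,
,,,@,>,,
,,,,,,,,
[11] ,,,,,,,,
,,,,,,,,
,,,,@@,,
,,,@@@,,
,,,@,@,,
,,,,,v,,
[12] ,,,,,,,,
,,,,,,,,
,,,,@@,,
,,,@@@,,
,,,@,@,,
,,,,<@,,
[13] ,,,,,,,,
,,,,,,,,
,,,,@@,,
,,,@@@,,
,,,@^@,,
,,,,@@,,
[14] ,,,,,,,,
,,,,,,,,
,,,,@@,,
,,,@@@,,
,,,@@>,,
,,,,@@,,
[15] ,,,,,,,,
,,,,,,,,
,,,,@@,,
,,,@@^,,
,,,@@,,,
,,,,@@,,
[16] ,,,,,,,,
,,,,,,,,
,,,,@@,,
,,,@<,,,
,,,@@,,,
,,,,@@,,
[17] ,,,,,,,,
,,,,,,,,
,,,,@@,,
,,,@,,,,
,,,@v,,,
,,,,@@,,
[18] ,,,,,,,,
,,,,,,,,
,,,,@@,,
,,,@,,,,
,,,@,>,,
,,,,@@,,
[19] ,,,,,,,,
,,,,,,,,
,,,,@@,,
,,,@,,,,
,,,@,@,,
,,,,@v,,
[20] ,,,,,,,,
,,,,,,,,
,,,,@@,,
,,,@,,,,
,,,@,@,,
,,,,@,>,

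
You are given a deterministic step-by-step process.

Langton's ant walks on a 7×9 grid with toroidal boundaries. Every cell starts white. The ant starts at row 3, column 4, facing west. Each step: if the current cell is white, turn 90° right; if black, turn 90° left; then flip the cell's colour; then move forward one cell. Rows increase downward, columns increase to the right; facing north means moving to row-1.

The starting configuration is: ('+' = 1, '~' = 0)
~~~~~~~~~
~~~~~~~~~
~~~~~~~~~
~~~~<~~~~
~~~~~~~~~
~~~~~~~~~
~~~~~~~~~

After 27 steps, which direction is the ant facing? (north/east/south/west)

gen 0: ~~~~~~~~~
~~~~~~~~~
~~~~~~~~~
~~~~<~~~~
~~~~~~~~~
~~~~~~~~~
~~~~~~~~~
gen 1: ~~~~~~~~~
~~~~~~~~~
~~~~^~~~~
~~~~+~~~~
~~~~~~~~~
~~~~~~~~~
~~~~~~~~~
gen 2: ~~~~~~~~~
~~~~~~~~~
~~~~+>~~~
~~~~+~~~~
~~~~~~~~~
~~~~~~~~~
~~~~~~~~~
gen 3: ~~~~~~~~~
~~~~~~~~~
~~~~++~~~
~~~~+v~~~
~~~~~~~~~
~~~~~~~~~
~~~~~~~~~
gen 4: ~~~~~~~~~
~~~~~~~~~
~~~~++~~~
~~~~<+~~~
~~~~~~~~~
~~~~~~~~~
~~~~~~~~~
gen 5: ~~~~~~~~~
~~~~~~~~~
~~~~++~~~
~~~~~+~~~
~~~~v~~~~
~~~~~~~~~
~~~~~~~~~
gen 6: ~~~~~~~~~
~~~~~~~~~
~~~~++~~~
~~~~~+~~~
~~~<+~~~~
~~~~~~~~~
~~~~~~~~~
gen 7: ~~~~~~~~~
~~~~~~~~~
~~~~++~~~
~~~^~+~~~
~~~++~~~~
~~~~~~~~~
~~~~~~~~~
gen 8: ~~~~~~~~~
~~~~~~~~~
~~~~++~~~
~~~+>+~~~
~~~++~~~~
~~~~~~~~~
~~~~~~~~~
gen 9: ~~~~~~~~~
~~~~~~~~~
~~~~++~~~
~~~+++~~~
~~~+v~~~~
~~~~~~~~~
~~~~~~~~~
gen 10: ~~~~~~~~~
~~~~~~~~~
~~~~++~~~
~~~+++~~~
~~~+~>~~~
~~~~~~~~~
~~~~~~~~~
gen 11: ~~~~~~~~~
~~~~~~~~~
~~~~++~~~
~~~+++~~~
~~~+~+~~~
~~~~~v~~~
~~~~~~~~~
gen 12: ~~~~~~~~~
~~~~~~~~~
~~~~++~~~
~~~+++~~~
~~~+~+~~~
~~~~<+~~~
~~~~~~~~~
gen 13: ~~~~~~~~~
~~~~~~~~~
~~~~++~~~
~~~+++~~~
~~~+^+~~~
~~~~++~~~
~~~~~~~~~
gen 14: ~~~~~~~~~
~~~~~~~~~
~~~~++~~~
~~~+++~~~
~~~++>~~~
~~~~++~~~
~~~~~~~~~
gen 15: ~~~~~~~~~
~~~~~~~~~
~~~~++~~~
~~~++^~~~
~~~++~~~~
~~~~++~~~
~~~~~~~~~
gen 16: ~~~~~~~~~
~~~~~~~~~
~~~~++~~~
~~~+<~~~~
~~~++~~~~
~~~~++~~~
~~~~~~~~~
gen 17: ~~~~~~~~~
~~~~~~~~~
~~~~++~~~
~~~+~~~~~
~~~+v~~~~
~~~~++~~~
~~~~~~~~~
gen 18: ~~~~~~~~~
~~~~~~~~~
~~~~++~~~
~~~+~~~~~
~~~+~>~~~
~~~~++~~~
~~~~~~~~~
gen 19: ~~~~~~~~~
~~~~~~~~~
~~~~++~~~
~~~+~~~~~
~~~+~+~~~
~~~~+v~~~
~~~~~~~~~
gen 20: ~~~~~~~~~
~~~~~~~~~
~~~~++~~~
~~~+~~~~~
~~~+~+~~~
~~~~+~>~~
~~~~~~~~~
gen 21: ~~~~~~~~~
~~~~~~~~~
~~~~++~~~
~~~+~~~~~
~~~+~+~~~
~~~~+~+~~
~~~~~~v~~
gen 22: ~~~~~~~~~
~~~~~~~~~
~~~~++~~~
~~~+~~~~~
~~~+~+~~~
~~~~+~+~~
~~~~~<+~~
gen 23: ~~~~~~~~~
~~~~~~~~~
~~~~++~~~
~~~+~~~~~
~~~+~+~~~
~~~~+^+~~
~~~~~++~~
gen 24: ~~~~~~~~~
~~~~~~~~~
~~~~++~~~
~~~+~~~~~
~~~+~+~~~
~~~~++>~~
~~~~~++~~
gen 25: ~~~~~~~~~
~~~~~~~~~
~~~~++~~~
~~~+~~~~~
~~~+~+^~~
~~~~++~~~
~~~~~++~~
gen 26: ~~~~~~~~~
~~~~~~~~~
~~~~++~~~
~~~+~~~~~
~~~+~++>~
~~~~++~~~
~~~~~++~~
gen 27: ~~~~~~~~~
~~~~~~~~~
~~~~++~~~
~~~+~~~~~
~~~+~+++~
~~~~++~v~
~~~~~++~~

south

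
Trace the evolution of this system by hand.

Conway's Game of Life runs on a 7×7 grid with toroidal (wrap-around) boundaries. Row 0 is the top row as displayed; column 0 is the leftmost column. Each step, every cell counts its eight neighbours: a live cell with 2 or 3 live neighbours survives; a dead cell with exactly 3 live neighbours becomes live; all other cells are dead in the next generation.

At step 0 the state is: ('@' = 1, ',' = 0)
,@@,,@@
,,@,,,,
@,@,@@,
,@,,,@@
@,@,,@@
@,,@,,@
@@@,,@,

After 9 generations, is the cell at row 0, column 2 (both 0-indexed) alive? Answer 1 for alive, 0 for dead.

1

step 0: ,@@,,@@
,,@,,,,
@,@,@@,
,@,,,@@
@,@,,@@
@,,@,,@
@@@,,@,
step 1: ,,,@,@@
@,@,@,,
@,@@@@,
,,@@,,,
,,@,@,,
,,,@@,,
,,,@@@,
step 2: ,,@,,,@
@,@,,,,
,,,,,@@
,,,,,@,
,,@,@,,
,,@,,,,
,,@,,,@
step 3: @,@@,,@
@@,,,@,
,,,,,@@
,,,,@@@
,,,@,,,
,@@,,,,
,@@@,,,
step 4: ,,,@@,@
,@@,@@,
,,,,,,,
,,,,@,@
,,@@@@,
,@,,,,,
,,,,,,,
step 5: ,,@@@,,
,,@,@@,
,,,@@,,
,,,,@,,
,,@@@@,
,,@@@,,
,,,,,,,
step 6: ,,@,@@,
,,@,,@,
,,,,,,,
,,@,,,,
,,@,,@,
,,@,,@,
,,,,,,,
step 7: ,,,@@@,
,,,@@@,
,,,,,,,
,,,,,,,
,@@@,,,
,,,,,,,
,,,@@@,
step 8: ,,@,,,@
,,,@,@,
,,,,@,,
,,@,,,,
,,@,,,,
,,,,,,,
,,,@,@,
step 9: ,,@@,@@
,,,@@@,
,,,@@,,
,,,@,,,
,,,,,,,
,,,,,,,
,,,,,,,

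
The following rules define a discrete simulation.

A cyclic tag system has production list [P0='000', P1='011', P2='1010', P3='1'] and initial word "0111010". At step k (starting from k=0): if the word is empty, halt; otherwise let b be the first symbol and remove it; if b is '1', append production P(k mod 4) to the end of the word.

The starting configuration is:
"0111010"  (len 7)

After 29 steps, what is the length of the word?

24

step 0: "0111010"  (len 7)
step 1: "111010"  (len 6)
step 2: "11010011"  (len 8)
step 3: "10100111010"  (len 11)
step 4: "01001110101"  (len 11)
step 5: "1001110101"  (len 10)
step 6: "001110101011"  (len 12)
step 7: "01110101011"  (len 11)
step 8: "1110101011"  (len 10)
step 9: "110101011000"  (len 12)
step 10: "10101011000011"  (len 14)
step 11: "01010110000111010"  (len 17)
step 12: "1010110000111010"  (len 16)
step 13: "010110000111010000"  (len 18)
step 14: "10110000111010000"  (len 17)
step 15: "01100001110100001010"  (len 20)
step 16: "1100001110100001010"  (len 19)
step 17: "100001110100001010000"  (len 21)
step 18: "00001110100001010000011"  (len 23)
step 19: "0001110100001010000011"  (len 22)
step 20: "001110100001010000011"  (len 21)
step 21: "01110100001010000011"  (len 20)
step 22: "1110100001010000011"  (len 19)
step 23: "1101000010100000111010"  (len 22)
step 24: "1010000101000001110101"  (len 22)
step 25: "010000101000001110101000"  (len 24)
step 26: "10000101000001110101000"  (len 23)
step 27: "00001010000011101010001010"  (len 26)
step 28: "0001010000011101010001010"  (len 25)
step 29: "001010000011101010001010"  (len 24)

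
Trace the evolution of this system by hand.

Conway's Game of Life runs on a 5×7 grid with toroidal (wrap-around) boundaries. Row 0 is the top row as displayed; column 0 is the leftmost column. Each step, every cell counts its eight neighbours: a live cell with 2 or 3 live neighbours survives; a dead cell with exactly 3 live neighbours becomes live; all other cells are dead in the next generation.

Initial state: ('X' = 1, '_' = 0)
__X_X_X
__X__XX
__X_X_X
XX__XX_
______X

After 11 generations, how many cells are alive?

8

gen 0: __X_X_X
__X__XX
__X_X_X
XX__XX_
______X
gen 1: X__X__X
XXX_X_X
__X_X__
XX_XX__
_X_XX_X
gen 2: _______
__X_X_X
____X_X
XX_____
_X____X
gen 3: X____X_
___X___
_X_X__X
_X___XX
_X_____
gen 4: _______
X_X_X_X
____XXX
_X___XX
_X___X_
gen 5: XX___XX
X__XX_X
_X_XX__
_______
X____XX
gen 6: _X_____
___X___
X_XXXX_
X___XXX
_X___X_
gen 7: __X____
_X_X___
XXX____
X_X____
_X__XX_
gen 8: _XXXX__
X__X___
X__X___
X_XX__X
_XXX___
gen 9: X___X__
X______
X__XX__
X___X_X
_______
gen 10: _______
XX_XX_X
XX_XXX_
X__XXXX
X____XX
gen 11: _X__X__
_X_X__X
_______
__XX___
X______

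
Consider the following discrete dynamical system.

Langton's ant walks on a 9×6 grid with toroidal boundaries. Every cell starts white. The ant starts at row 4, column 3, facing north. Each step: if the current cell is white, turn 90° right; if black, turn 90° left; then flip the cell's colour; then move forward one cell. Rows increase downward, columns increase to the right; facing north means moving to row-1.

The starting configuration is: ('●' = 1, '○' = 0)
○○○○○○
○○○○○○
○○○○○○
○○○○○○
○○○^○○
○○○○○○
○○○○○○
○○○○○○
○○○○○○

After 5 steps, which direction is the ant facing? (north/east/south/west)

west

[0] ○○○○○○
○○○○○○
○○○○○○
○○○○○○
○○○^○○
○○○○○○
○○○○○○
○○○○○○
○○○○○○
[1] ○○○○○○
○○○○○○
○○○○○○
○○○○○○
○○○●>○
○○○○○○
○○○○○○
○○○○○○
○○○○○○
[2] ○○○○○○
○○○○○○
○○○○○○
○○○○○○
○○○●●○
○○○○v○
○○○○○○
○○○○○○
○○○○○○
[3] ○○○○○○
○○○○○○
○○○○○○
○○○○○○
○○○●●○
○○○<●○
○○○○○○
○○○○○○
○○○○○○
[4] ○○○○○○
○○○○○○
○○○○○○
○○○○○○
○○○^●○
○○○●●○
○○○○○○
○○○○○○
○○○○○○
[5] ○○○○○○
○○○○○○
○○○○○○
○○○○○○
○○<○●○
○○○●●○
○○○○○○
○○○○○○
○○○○○○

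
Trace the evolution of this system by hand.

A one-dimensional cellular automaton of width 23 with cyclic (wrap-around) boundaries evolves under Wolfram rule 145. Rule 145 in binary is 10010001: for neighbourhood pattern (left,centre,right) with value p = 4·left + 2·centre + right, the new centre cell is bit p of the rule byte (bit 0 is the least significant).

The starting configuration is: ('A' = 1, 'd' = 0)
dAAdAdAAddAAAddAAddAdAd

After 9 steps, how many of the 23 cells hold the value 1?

step 0: dAAdAdAAddAAAddAAddAdAd
step 1: ddddddddAddAdAdddAddddA
step 2: AAAAAAAddAddddAAddAAAdd
step 3: dAAAAAdAddAAAdddAddAdAd
step 4: ddAAAdddAddAdAAddAddddA
step 5: AddAdAAddAdddddAddAAAdd
step 6: dAdddddAddAAAAddAddAdAd
step 7: ddAAAAddAddAAdAddAddddA
step 8: AddAAdAddAdddddAddAAAdd
step 9: dAdddddAddAAAAddAddAdAd

9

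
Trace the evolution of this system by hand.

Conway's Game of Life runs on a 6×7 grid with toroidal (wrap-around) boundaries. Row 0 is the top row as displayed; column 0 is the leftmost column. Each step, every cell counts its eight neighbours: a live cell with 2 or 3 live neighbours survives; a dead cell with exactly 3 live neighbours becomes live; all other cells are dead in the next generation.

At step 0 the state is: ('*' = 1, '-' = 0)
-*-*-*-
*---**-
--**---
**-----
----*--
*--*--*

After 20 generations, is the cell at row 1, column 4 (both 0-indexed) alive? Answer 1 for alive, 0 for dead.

1

0) -*-*-*-
*---**-
--**---
**-----
----*--
*--*--*
1) -***-*-
-*---**
*-***-*
-***---
-*----*
*-**-**
2) ---*---
-------
----*-*
----***
----***
---*-*-
3) ----*--
-------
----*-*
*--*---
---*---
---*-**
4) ----**-
-----*-
-------
---**--
--**--*
---*-*-
5) -----**
----**-
----*--
--***--
--*--*-
--**-**
6) ---*---
----*-*
-------
--*-**-
-*---**
--**---
7) --***--
-------
---**--
----***
-*---**
--***--
8) --*-*--
--*----
---**--
*--*--*
*-*---*
-*-----
9) -***---
--*-*--
--***--
*******
--*---*
****---
10) *---*--
----*--
*-----*
*-----*
-------
*------
11) -------
*----**
*----**
*-----*
*-----*
-------
12) ------*
*----*-
-*-----
-*-----
*-----*
-------
13) ------*
*-----*
**-----
-*-----
*------
*-----*
14) -----*-
-*----*
-*----*
-*-----
**----*
*-----*
15) -----*-
-----**
-**----
-**---*
-*----*
-*---*-
16) ----**-
-----**
-**--**
-------
-*---**
*----**
17) *---*--
*------
*----**
-**----
-----*-
*------
18) **----*
**---*-
*-----*
**---*-
-*-----
------*
19) -*---*-
-----*-
-----*-
-*-----
-*----*
-*----*
20) *----**
----***
-------
*------
-**----
-**--**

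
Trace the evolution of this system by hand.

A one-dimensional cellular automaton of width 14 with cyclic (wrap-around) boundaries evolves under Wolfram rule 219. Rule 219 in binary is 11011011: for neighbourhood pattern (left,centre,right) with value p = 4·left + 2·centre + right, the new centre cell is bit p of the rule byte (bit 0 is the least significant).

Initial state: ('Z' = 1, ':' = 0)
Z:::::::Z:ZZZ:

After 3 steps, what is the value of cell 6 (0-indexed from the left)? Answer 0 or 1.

1

t=0: Z:::::::Z:ZZZ:
t=1: :ZZZZZZZ::ZZZ:
t=2: ZZZZZZZZZZZZZZ
t=3: ZZZZZZZZZZZZZZ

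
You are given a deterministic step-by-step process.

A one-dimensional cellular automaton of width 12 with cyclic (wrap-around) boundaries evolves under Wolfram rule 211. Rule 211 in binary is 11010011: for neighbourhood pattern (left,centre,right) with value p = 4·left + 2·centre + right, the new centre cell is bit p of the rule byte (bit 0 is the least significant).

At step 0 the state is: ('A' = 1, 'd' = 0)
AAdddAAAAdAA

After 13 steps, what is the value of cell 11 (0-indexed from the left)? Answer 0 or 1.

1

k=0  AAdddAAAAdAA
k=1  AAAAAdAAAddA
k=2  AAAAAddAAAAd
k=3  dAAAAAAdAAAd
k=4  AdAAAAAddAAA
k=5  AddAAAAAAdAA
k=6  AAAdAAAAAddA
k=7  AAAddAAAAAAd
k=8  dAAAAdAAAAAd
k=9  AdAAAddAAAAA
k=10  AddAAAAdAAAA
k=11  AAAdAAAddAAA
k=12  AAAddAAAAdAA
k=13  AAAAAdAAAddA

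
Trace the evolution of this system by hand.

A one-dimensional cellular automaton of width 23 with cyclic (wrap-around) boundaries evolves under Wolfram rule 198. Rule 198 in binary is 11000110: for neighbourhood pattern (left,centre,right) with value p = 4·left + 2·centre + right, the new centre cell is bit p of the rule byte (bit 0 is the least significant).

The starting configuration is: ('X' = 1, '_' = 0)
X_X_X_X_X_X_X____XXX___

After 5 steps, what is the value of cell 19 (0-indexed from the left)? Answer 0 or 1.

t=0: X_X_X_X_X_X_X____XXX___
t=1: X_X_X_X_X_X_X___X_XX__X
t=2: X_X_X_X_X_X_X__XX__X_X_
t=3: X_X_X_X_X_X_X_X_X_XX_X_
t=4: X_X_X_X_X_X_X_X_X__X_X_
t=5: X_X_X_X_X_X_X_X_X_XX_X_

1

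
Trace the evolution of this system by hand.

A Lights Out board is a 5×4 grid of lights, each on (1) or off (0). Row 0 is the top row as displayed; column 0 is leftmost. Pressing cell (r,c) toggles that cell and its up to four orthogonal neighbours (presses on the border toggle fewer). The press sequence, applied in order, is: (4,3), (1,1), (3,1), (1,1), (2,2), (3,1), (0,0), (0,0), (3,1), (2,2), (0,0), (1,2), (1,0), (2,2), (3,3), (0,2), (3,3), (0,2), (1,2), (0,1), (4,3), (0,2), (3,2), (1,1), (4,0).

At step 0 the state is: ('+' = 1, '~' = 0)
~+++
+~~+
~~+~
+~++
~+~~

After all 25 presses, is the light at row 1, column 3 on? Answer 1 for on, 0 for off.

0) ~+++
+~~+
~~+~
+~++
~+~~
1) ~+++
+~~+
~~+~
+~+~
~+++
2) ~~++
~+++
~++~
+~+~
~+++
3) ~~++
~+++
~~+~
~+~~
~~++
4) ~+++
+~~+
~++~
~+~~
~~++
5) ~+++
+~++
~~~+
~++~
~~++
6) ~+++
+~++
~+~+
+~~~
~+++
7) +~++
~~++
~+~+
+~~~
~+++
8) ~+++
+~++
~+~+
+~~~
~+++
9) ~+++
+~++
~~~+
~++~
~~++
10) ~+++
+~~+
~++~
~+~~
~~++
11) +~++
~~~+
~++~
~+~~
~~++
12) +~~+
~++~
~+~~
~+~~
~~++
13) ~~~+
+~+~
++~~
~+~~
~~++
14) ~~~+
+~~~
+~++
~++~
~~++
15) ~~~+
+~~~
+~+~
~+~+
~~+~
16) ~++~
+~+~
+~+~
~+~+
~~+~
17) ~++~
+~+~
+~++
~++~
~~++
18) ~~~+
+~~~
+~++
~++~
~~++
19) ~~++
++++
+~~+
~++~
~~++
20) ++~+
+~++
+~~+
~++~
~~++
21) ++~+
+~++
+~~+
~+++
~~~~
22) +~+~
+~~+
+~~+
~+++
~~~~
23) +~+~
+~~+
+~++
~~~~
~~+~
24) +++~
~+++
++++
~~~~
~~+~
25) +++~
~+++
++++
+~~~
+++~

1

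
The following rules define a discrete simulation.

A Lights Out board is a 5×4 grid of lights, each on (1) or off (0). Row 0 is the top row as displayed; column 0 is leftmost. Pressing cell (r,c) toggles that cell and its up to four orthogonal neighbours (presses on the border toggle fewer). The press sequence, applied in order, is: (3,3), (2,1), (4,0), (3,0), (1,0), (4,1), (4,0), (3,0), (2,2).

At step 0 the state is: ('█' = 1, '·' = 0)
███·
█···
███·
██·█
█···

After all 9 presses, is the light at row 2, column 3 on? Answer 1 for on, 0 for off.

t=0: ███·
█···
███·
██·█
█···
t=1: ███·
█···
████
███·
█··█
t=2: ███·
██··
···█
█·█·
█··█
t=3: ███·
██··
···█
··█·
·█·█
t=4: ███·
██··
█··█
███·
██·█
t=5: ·██·
····
···█
███·
██·█
t=6: ·██·
····
···█
█·█·
··██
t=7: ·██·
····
···█
··█·
████
t=8: ·██·
····
█··█
███·
·███
t=9: ·██·
··█·
███·
██··
·███

0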